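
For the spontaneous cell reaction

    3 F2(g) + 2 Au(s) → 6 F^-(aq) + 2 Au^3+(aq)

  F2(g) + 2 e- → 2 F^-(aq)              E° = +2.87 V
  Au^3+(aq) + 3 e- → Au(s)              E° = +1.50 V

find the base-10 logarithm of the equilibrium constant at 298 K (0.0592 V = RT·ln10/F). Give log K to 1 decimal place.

The F₂/F⁻ couple is reduced (cathode); E°cell = +2.87 − (+1.50) = +1.37 V with n = 6.
At equilibrium E = 0, so log K = nE°cell / 0.0592 = (6)(+1.37) / 0.0592 = 138.9.

log K = 138.9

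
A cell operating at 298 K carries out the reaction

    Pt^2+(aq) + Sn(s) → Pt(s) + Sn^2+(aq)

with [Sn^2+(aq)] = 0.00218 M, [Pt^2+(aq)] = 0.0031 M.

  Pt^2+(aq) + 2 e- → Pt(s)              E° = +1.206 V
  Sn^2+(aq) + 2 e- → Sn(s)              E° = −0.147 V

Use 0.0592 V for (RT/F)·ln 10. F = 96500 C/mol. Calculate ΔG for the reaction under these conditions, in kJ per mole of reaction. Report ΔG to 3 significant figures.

−262 kJ/mol

The standard cell potential is +1.206 − (−0.147) = +1.353 V, with n = 2 electrons in the balanced equation.
Q = [Sn^2+(aq)] / [Pt^2+(aq)] = 0.703, so log Q = −0.153 and E = +1.353 − (0.0592/2)(−0.153) = +1.3575 V.
Finally ΔG = −nFE = −(2)(96500 C/mol)(+1.3575 V) = −262 kJ/mol.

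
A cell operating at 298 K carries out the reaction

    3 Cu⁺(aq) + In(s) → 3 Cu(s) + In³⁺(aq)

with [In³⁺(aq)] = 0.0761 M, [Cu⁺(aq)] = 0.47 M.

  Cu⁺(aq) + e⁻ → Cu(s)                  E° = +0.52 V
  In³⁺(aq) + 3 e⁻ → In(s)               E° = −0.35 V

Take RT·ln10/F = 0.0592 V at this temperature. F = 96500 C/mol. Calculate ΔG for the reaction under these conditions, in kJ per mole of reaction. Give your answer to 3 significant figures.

With Cu⁺/Cu reduced at the cathode, E°cell = +0.52 − (−0.35) = +0.87 V and n = 3.
The reaction quotient is [In³⁺(aq)] / [Cu⁺(aq)]^3 = 0.733; by Nernst, E = +0.87 − (0.0592/3)(−0.135) = +0.8727 V.
ΔG = −nFE = −(3)(96500)(+0.8727) J/mol = −253 kJ/mol.

−253 kJ/mol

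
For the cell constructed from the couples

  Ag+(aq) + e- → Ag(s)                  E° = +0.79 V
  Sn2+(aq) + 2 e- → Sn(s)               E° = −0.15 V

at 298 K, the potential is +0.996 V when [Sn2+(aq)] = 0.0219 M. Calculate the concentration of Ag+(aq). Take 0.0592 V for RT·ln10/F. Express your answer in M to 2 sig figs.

1.3 M

With Ag⁺/Ag at the cathode and Sn²⁺/Sn at the anode, E°cell = +0.79 − (−0.15) = +0.94 V (n = 2).
Since E = E° − (0.0592/n)·log Q, log Q = n(E° − E)/0.0592 = −1.892.
Balancing electrons gives 2 Ag+(aq) + Sn(s) → 2 Ag(s) + Sn2+(aq); thus Q = [Sn2+(aq)] / [Ag+(aq)]^2.
Isolating [Ag+(aq)] in Q = 10^{−1.892} yields log [Ag+(aq)] = 0.116, i.e. 1.3 M.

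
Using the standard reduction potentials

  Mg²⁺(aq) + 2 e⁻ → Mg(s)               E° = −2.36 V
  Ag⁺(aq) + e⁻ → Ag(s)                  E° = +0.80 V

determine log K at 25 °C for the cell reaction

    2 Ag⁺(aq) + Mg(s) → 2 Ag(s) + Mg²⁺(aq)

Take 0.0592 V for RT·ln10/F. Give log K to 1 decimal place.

log K = 106.8

The Ag⁺/Ag couple is reduced (cathode); E°cell = +0.80 − (−2.36) = +3.16 V with n = 2.
At equilibrium E = 0, so log K = nE°cell / 0.0592 = (2)(+3.16) / 0.0592 = 106.8.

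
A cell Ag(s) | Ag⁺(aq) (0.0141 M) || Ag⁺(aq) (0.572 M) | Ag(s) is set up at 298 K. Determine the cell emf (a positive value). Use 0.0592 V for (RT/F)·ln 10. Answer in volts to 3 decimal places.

0.095 V

For a concentration cell E°cell = 0, since both electrodes use the same couple.
The compartment with the higher Ag⁺(aq) concentration (0.572 M) acts as the cathode; ions are reduced there and produced at the dilute (0.0141 M) anode.
With n = 1, Ecell = −(0.0592/1)·log([dilute]/[conc]) = −(0.0592/1)·log(0.0141/0.572) = +0.095 V.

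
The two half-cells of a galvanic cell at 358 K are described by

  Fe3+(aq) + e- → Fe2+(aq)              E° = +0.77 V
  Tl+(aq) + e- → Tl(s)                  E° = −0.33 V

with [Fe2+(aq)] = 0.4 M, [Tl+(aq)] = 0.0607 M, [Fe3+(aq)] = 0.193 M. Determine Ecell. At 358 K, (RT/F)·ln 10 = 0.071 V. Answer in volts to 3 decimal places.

+1.164 V

Since E°(Fe³⁺/Fe²⁺) > E°(Tl⁺/Tl), Fe³⁺/Fe²⁺ serves as the cathode.
E°cell = E°cat − E°an = +0.77 − (−0.33) = +1.10 V; n = 1.
For the overall reaction Fe3+(aq) + Tl(s) → Fe2+(aq) + Tl+(aq), Q = ([Fe2+(aq)]·[Tl+(aq)]) / [Fe3+(aq)] = 0.126, giving log Q = −0.900.
E = E° − (0.071/n)·log Q = +1.10 − (0.071/1)(−0.900) = +1.164 V.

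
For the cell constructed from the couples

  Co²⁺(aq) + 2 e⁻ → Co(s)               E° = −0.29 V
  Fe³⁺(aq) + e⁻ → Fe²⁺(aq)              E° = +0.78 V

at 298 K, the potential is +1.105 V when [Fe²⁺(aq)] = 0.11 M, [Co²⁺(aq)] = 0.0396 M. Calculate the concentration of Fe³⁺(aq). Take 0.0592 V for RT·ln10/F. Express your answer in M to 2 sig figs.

With Fe³⁺/Fe²⁺ at the cathode and Co²⁺/Co at the anode, E°cell = +0.78 − (−0.29) = +1.07 V (n = 2).
Rearranging E = E° − (0.0592/n)·log Q gives log Q = 2(+1.07 − (+1.105))/0.0592 = −1.182.
Balancing electrons gives 2 Fe³⁺(aq) + Co(s) → 2 Fe²⁺(aq) + Co²⁺(aq); thus Q = ([Fe²⁺(aq)]^2·[Co²⁺(aq)]) / [Fe³⁺(aq)]^2.
Solving for the unknown gives log [Fe³⁺(aq)] = −1.069, so [Fe³⁺(aq)] ≈ 0.085 M.

0.085 M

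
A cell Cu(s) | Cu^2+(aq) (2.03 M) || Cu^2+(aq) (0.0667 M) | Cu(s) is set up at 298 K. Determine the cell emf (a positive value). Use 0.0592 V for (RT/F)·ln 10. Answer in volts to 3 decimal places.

For a concentration cell E°cell = 0, since both electrodes use the same couple.
The compartment with the higher Cu^2+(aq) concentration (2.03 M) acts as the cathode; ions are reduced there and produced at the dilute (0.0667 M) anode.
With n = 2, Ecell = −(0.0592/2)·log([dilute]/[conc]) = −(0.0592/2)·log(0.0667/2.03) = +0.044 V.

0.044 V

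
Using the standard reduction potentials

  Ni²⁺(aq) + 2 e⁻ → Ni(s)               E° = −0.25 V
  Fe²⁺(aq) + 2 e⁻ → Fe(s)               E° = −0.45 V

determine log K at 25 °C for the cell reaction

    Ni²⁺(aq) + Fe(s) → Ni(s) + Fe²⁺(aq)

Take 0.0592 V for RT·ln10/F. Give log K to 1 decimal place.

log K = 6.8

The Ni²⁺/Ni couple is reduced (cathode); E°cell = −0.25 − (−0.45) = +0.20 V with n = 2.
At equilibrium E = 0, so log K = nE°cell / 0.0592 = (2)(+0.20) / 0.0592 = 6.8.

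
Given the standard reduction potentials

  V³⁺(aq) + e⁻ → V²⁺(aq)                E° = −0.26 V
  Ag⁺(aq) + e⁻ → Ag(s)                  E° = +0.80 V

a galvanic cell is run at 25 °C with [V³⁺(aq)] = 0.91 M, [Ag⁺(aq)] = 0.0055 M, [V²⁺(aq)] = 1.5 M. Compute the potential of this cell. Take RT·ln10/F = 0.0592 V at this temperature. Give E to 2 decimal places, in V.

+0.94 V

The Ag⁺/Ag couple has the more positive E°, so it is the cathode; V³⁺/V²⁺ is the anode.
E°cell = +0.80 − (−0.26) = +1.06 V, with n = 1 electron transferred.
The balanced reaction is Ag⁺(aq) + V²⁺(aq) → Ag(s) + V³⁺(aq), so Q = [V³⁺(aq)] / ([Ag⁺(aq)]·[V²⁺(aq)]) = 110 and log Q = 2.043.
E = E° − (0.0592/n)·log Q = +1.06 − (0.0592/1)(2.043) = +0.94 V.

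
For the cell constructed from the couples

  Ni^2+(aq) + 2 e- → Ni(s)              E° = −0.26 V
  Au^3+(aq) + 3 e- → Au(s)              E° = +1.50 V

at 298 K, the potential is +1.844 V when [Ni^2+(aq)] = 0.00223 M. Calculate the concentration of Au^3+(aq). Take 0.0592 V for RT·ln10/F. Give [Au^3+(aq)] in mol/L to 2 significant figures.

1.9 M

The Au³⁺/Au couple has the larger reduction potential, so it is the cathode: E°cell = +1.50 − (−0.26) = +1.76 V and n = 6.
From the Nernst equation, log Q = n(E° − E)/0.0592 = 6·(+1.76 − (+1.844))/0.0592 = −8.514.
For 2 Au^3+(aq) + 3 Ni(s) → 2 Au(s) + 3 Ni^2+(aq), the reaction quotient is Q = [Ni^2+(aq)]^3 / [Au^3+(aq)]^2.
Substituting the known concentrations and solving, log [Au^3+(aq)] = 0.279 and [Au^3+(aq)] = 1.9 M.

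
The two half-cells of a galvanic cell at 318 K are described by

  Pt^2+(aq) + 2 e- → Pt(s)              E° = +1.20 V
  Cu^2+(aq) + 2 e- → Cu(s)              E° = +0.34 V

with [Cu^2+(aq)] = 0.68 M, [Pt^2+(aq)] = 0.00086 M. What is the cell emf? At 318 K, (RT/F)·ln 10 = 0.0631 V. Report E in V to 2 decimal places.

+0.77 V

The Pt²⁺/Pt couple has the more positive E°, so it is the cathode; Cu²⁺/Cu is the anode.
E°cell = +1.20 − (+0.34) = +0.86 V, with n = 2 electrons transferred.
The balanced reaction is Pt^2+(aq) + Cu(s) → Pt(s) + Cu^2+(aq), so Q = [Cu^2+(aq)] / [Pt^2+(aq)] = 791 and log Q = 2.898.
Applying E = E° − (RT ln10/nF)·log Q gives +0.86 − (0.0631/2)(2.898) = +0.77 V.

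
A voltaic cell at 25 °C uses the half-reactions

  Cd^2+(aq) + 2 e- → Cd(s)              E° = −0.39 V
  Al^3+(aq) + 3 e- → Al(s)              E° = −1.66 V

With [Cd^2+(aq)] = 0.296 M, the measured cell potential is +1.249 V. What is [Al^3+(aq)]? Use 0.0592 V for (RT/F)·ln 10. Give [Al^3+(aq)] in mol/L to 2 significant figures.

The Cd²⁺/Cd couple has the larger reduction potential, so it is the cathode: E°cell = −0.39 − (−1.66) = +1.27 V and n = 6.
Since E = E° − (0.0592/n)·log Q, log Q = n(E° − E)/0.0592 = 2.128.
For 3 Cd^2+(aq) + 2 Al(s) → 3 Cd(s) + 2 Al^3+(aq), the reaction quotient is Q = [Al^3+(aq)]^2 / [Cd^2+(aq)]^3.
Substituting the known concentrations and solving, log [Al^3+(aq)] = 0.271 and [Al^3+(aq)] = 1.9 M.

1.9 M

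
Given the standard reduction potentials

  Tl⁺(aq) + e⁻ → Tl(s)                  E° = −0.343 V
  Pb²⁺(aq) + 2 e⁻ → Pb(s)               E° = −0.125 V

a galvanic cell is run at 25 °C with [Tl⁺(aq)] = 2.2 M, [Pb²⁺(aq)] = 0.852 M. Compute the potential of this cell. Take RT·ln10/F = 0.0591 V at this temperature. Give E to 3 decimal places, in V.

Pb²⁺/Pb is reduced (cathode, E° = −0.125 V) and Tl⁺/Tl is oxidized (anode).
E°cell = −0.125 − (−0.343) = +0.218 V, with n = 2 electrons transferred.
For the overall reaction Pb²⁺(aq) + 2 Tl(s) → Pb(s) + 2 Tl⁺(aq), Q = [Tl⁺(aq)]^2 / [Pb²⁺(aq)] = 5.68, giving log Q = 0.754.
E = E° − (0.0591/n)·log Q = +0.218 − (0.0591/2)(0.754) = +0.196 V.

+0.196 V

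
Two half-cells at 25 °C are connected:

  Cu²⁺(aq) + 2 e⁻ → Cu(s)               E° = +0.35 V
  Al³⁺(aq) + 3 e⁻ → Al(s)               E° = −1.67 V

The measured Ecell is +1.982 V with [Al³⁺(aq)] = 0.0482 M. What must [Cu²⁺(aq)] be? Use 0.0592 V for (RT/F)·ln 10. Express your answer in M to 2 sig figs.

Cu²⁺/Cu is the cathode (higher E°); E°cell = +0.35 − (−1.67) = +2.02 V with n = 6.
Rearranging E = E° − (0.0592/n)·log Q gives log Q = 6(+2.02 − (+1.982))/0.0592 = 3.851.
For 3 Cu²⁺(aq) + 2 Al(s) → 3 Cu(s) + 2 Al³⁺(aq), the reaction quotient is Q = [Al³⁺(aq)]^2 / [Cu²⁺(aq)]^3.
Solving for the unknown gives log [Cu²⁺(aq)] = −2.162, so [Cu²⁺(aq)] ≈ 0.0069 M.

0.0069 M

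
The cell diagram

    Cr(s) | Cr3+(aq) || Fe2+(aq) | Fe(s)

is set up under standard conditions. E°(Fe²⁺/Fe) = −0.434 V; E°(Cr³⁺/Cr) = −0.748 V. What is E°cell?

+0.314 V

By convention the left-hand electrode in cell notation is the anode (oxidation) and the right-hand electrode is the cathode (reduction).
E°cell = E°(right) − E°(left) = −0.434 − (−0.748) = +0.314 V.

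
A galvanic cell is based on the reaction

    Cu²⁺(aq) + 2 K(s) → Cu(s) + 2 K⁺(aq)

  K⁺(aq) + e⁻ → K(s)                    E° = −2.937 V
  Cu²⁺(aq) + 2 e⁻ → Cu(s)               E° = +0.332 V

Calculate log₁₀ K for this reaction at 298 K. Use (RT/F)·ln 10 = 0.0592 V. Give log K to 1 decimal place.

log K = 110.4

The Cu²⁺/Cu couple is reduced (cathode); E°cell = +0.332 − (−2.937) = +3.269 V with n = 2.
At equilibrium E = 0, so log K = nE°cell / 0.0592 = (2)(+3.269) / 0.0592 = 110.4.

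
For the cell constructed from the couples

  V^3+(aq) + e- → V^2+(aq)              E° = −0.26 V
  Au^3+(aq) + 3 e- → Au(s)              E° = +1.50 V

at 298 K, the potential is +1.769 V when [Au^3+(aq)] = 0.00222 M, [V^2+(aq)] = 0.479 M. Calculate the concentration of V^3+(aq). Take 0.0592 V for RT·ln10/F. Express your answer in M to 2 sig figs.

The Au³⁺/Au couple has the larger reduction potential, so it is the cathode: E°cell = +1.50 − (−0.26) = +1.76 V and n = 3.
Rearranging E = E° − (0.0592/n)·log Q gives log Q = 3(+1.76 − (+1.769))/0.0592 = −0.456.
The balanced reaction is Au^3+(aq) + 3 V^2+(aq) → Au(s) + 3 V^3+(aq), so Q = [V^3+(aq)]^3 / ([Au^3+(aq)]·[V^2+(aq)]^3).
Solving for the unknown gives log [V^3+(aq)] = −1.356, so [V^3+(aq)] ≈ 0.044 M.

0.044 M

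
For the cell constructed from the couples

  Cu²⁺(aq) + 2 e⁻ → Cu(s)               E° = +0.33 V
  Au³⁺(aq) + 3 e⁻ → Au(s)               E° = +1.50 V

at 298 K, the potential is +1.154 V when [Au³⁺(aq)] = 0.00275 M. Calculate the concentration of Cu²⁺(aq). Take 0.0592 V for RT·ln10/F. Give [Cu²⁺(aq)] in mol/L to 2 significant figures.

Au³⁺/Au is the cathode (higher E°); E°cell = +1.50 − (+0.33) = +1.17 V with n = 6.
Since E = E° − (0.0592/n)·log Q, log Q = n(E° − E)/0.0592 = 1.622.
For 2 Au³⁺(aq) + 3 Cu(s) → 2 Au(s) + 3 Cu²⁺(aq), the reaction quotient is Q = [Cu²⁺(aq)]^3 / [Au³⁺(aq)]^2.
Solving for the unknown gives log [Cu²⁺(aq)] = −1.166, so [Cu²⁺(aq)] ≈ 0.068 M.

0.068 M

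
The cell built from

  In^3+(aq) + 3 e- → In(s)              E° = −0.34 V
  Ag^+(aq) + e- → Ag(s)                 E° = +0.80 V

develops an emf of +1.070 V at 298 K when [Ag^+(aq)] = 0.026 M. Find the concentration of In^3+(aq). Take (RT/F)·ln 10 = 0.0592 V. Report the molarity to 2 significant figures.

The Ag⁺/Ag couple has the larger reduction potential, so it is the cathode: E°cell = +0.80 − (−0.34) = +1.14 V and n = 3.
Rearranging E = E° − (0.0592/n)·log Q gives log Q = 3(+1.14 − (+1.070))/0.0592 = 3.547.
For 3 Ag^+(aq) + In(s) → 3 Ag(s) + In^3+(aq), the reaction quotient is Q = [In^3+(aq)] / [Ag^+(aq)]^3.
Substituting the known concentrations and solving, log [In^3+(aq)] = −1.208 and [In^3+(aq)] = 0.062 M.

0.062 M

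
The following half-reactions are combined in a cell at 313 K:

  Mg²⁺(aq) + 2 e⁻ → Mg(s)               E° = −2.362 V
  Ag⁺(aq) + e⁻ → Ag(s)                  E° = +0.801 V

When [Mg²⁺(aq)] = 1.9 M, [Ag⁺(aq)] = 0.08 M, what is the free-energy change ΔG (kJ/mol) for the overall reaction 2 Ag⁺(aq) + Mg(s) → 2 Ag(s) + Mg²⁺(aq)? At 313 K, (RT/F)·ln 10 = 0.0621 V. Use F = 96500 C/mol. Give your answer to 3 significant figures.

The standard cell potential is +0.801 − (−2.362) = +3.163 V, with n = 2 electrons in the balanced equation.
Here Q = [Mg²⁺(aq)] / [Ag⁺(aq)]^2 = 297 (log Q = 2.473), giving E = +3.163 − (0.0621/2)·(2.473) = +3.0862 V.
Finally ΔG = −nFE = −(2)(96500 C/mol)(+3.0862 V) = −596 kJ/mol.

−596 kJ/mol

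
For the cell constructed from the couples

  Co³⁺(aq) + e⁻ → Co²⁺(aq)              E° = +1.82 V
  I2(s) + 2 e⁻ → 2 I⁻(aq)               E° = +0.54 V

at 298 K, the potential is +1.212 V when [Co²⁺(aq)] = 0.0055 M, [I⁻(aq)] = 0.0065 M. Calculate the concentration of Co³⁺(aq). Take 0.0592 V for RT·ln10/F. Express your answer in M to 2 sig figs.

0.060 M

With Co³⁺/Co²⁺ at the cathode and I₂/I⁻ at the anode, E°cell = +1.82 − (+0.54) = +1.28 V (n = 2).
Since E = E° − (0.0592/n)·log Q, log Q = n(E° − E)/0.0592 = 2.297.
For 2 Co³⁺(aq) + 2 I⁻(aq) → 2 Co²⁺(aq) + I2(s), the reaction quotient is Q = [Co²⁺(aq)]^2 / ([Co³⁺(aq)]^2·[I⁻(aq)]^2).
Isolating [Co³⁺(aq)] in Q = 10^{2.297} yields log [Co³⁺(aq)] = −1.221, i.e. 0.060 M.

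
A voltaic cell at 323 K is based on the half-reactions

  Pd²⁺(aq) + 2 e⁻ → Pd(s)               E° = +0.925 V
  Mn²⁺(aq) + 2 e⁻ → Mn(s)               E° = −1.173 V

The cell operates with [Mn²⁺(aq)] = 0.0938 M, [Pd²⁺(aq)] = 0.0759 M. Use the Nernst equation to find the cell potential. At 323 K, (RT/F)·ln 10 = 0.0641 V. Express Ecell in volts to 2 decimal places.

+2.10 V

The Pd²⁺/Pd couple has the more positive E°, so it is the cathode; Mn²⁺/Mn is the anode.
The standard potential is +0.925 − (−1.173) = +2.098 V and the balanced reaction transfers n = 2 electrons.
The balanced reaction is Pd²⁺(aq) + Mn(s) → Pd(s) + Mn²⁺(aq), so Q = [Mn²⁺(aq)] / [Pd²⁺(aq)] = 1.24 and log Q = 0.092.
E = E° − (0.0641/n)·log Q = +2.098 − (0.0641/2)(0.092) = +2.10 V.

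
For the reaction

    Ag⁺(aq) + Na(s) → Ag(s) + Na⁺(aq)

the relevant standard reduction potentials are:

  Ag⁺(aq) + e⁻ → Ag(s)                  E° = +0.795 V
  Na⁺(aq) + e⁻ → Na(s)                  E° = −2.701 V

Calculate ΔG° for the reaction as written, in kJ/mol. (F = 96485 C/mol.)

−337 kJ/mol

In the reaction as written Ag⁺(aq) is reduced, so the Ag⁺/Ag couple is the cathode and Na⁺/Na is the anode.
E°cell = +0.795 − (−2.701) = +3.496 V; balancing electrons gives n = 1.
ΔG° = −nFE°cell = −(1)(96485)(+3.496) J/mol = −337 kJ/mol.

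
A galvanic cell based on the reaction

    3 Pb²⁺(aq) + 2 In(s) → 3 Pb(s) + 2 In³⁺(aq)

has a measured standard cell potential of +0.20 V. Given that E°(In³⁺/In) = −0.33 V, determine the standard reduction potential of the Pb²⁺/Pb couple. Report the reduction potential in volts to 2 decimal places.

−0.13 V

In the reaction as written the Pb²⁺/Pb couple is reduced (cathode) and In³⁺/In is oxidized (anode), so E°cell = E°(Pb²⁺/Pb) − E°(In³⁺/In).
E°(Pb²⁺/Pb) = E°cell + E°(anode) = +0.20 + (−0.33) = −0.13 V.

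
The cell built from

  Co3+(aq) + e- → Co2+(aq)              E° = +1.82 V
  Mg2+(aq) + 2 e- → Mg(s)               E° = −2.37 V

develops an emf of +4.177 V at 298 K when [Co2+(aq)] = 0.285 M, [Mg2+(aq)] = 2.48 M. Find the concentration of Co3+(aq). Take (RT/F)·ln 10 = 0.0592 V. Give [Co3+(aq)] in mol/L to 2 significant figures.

0.27 M

The Co³⁺/Co²⁺ couple has the larger reduction potential, so it is the cathode: E°cell = +1.82 − (−2.37) = +4.19 V and n = 2.
Since E = E° − (0.0592/n)·log Q, log Q = n(E° − E)/0.0592 = 0.439.
Balancing electrons gives 2 Co3+(aq) + Mg(s) → 2 Co2+(aq) + Mg2+(aq); thus Q = ([Co2+(aq)]^2·[Mg2+(aq)]) / [Co3+(aq)]^2.
Isolating [Co3+(aq)] in Q = 10^{0.439} yields log [Co3+(aq)] = −0.567, i.e. 0.27 M.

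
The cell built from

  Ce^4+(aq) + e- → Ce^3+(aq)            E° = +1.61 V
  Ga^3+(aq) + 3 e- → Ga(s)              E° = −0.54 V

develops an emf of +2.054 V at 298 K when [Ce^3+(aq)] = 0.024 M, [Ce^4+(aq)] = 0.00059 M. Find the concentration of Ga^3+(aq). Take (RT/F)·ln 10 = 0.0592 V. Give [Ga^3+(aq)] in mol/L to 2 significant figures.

With Ce⁴⁺/Ce³⁺ at the cathode and Ga³⁺/Ga at the anode, E°cell = +1.61 − (−0.54) = +2.15 V (n = 3).
Since E = E° − (0.0592/n)·log Q, log Q = n(E° − E)/0.0592 = 4.865.
Balancing electrons gives 3 Ce^4+(aq) + Ga(s) → 3 Ce^3+(aq) + Ga^3+(aq); thus Q = ([Ce^3+(aq)]^3·[Ga^3+(aq)]) / [Ce^4+(aq)]^3.
Substituting the known concentrations and solving, log [Ga^3+(aq)] = 0.037 and [Ga^3+(aq)] = 1.1 M.

1.1 M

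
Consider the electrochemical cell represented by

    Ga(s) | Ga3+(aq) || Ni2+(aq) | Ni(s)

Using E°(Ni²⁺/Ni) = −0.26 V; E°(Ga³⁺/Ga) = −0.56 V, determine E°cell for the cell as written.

+0.30 V

By convention the left-hand electrode in cell notation is the anode (oxidation) and the right-hand electrode is the cathode (reduction).
E°cell = E°(right) − E°(left) = −0.26 − (−0.56) = +0.30 V.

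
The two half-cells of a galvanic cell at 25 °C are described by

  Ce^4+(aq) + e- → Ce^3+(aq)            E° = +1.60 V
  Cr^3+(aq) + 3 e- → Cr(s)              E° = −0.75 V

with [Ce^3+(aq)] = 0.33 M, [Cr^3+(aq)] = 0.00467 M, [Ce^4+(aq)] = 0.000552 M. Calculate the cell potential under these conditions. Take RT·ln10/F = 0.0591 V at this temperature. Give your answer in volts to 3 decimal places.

Since E°(Ce⁴⁺/Ce³⁺) > E°(Cr³⁺/Cr), Ce⁴⁺/Ce³⁺ serves as the cathode.
The standard potential is +1.60 − (−0.75) = +2.35 V and the balanced reaction transfers n = 3 electrons.
Balancing gives 3 Ce^4+(aq) + Cr(s) → 3 Ce^3+(aq) + Cr^3+(aq); hence Q = ([Ce^3+(aq)]^3·[Cr^3+(aq)]) / [Ce^4+(aq)]^3 = 9.98×10^5 (log Q = 5.999).
E = E° − (0.0591/n)·log Q = +2.35 − (0.0591/3)(5.999) = +2.232 V.

+2.232 V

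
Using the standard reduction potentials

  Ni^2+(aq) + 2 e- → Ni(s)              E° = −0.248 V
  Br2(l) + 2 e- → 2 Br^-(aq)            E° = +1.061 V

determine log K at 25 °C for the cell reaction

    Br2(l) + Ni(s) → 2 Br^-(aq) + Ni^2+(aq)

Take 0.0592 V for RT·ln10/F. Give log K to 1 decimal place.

The Br₂/Br⁻ couple is reduced (cathode); E°cell = +1.061 − (−0.248) = +1.309 V with n = 2.
At equilibrium E = 0, so log K = nE°cell / 0.0592 = (2)(+1.309) / 0.0592 = 44.2.

log K = 44.2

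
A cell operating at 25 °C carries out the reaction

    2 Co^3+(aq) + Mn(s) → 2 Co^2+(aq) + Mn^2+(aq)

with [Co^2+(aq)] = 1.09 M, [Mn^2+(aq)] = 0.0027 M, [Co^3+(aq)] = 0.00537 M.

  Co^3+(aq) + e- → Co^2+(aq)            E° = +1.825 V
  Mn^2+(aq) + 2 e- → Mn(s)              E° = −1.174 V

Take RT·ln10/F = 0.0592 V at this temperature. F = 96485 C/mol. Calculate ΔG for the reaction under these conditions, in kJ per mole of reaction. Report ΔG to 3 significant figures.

−567 kJ/mol

The standard cell potential is +1.825 − (−1.174) = +2.999 V, with n = 2 electrons in the balanced equation.
Here Q = ([Co^2+(aq)]^2·[Mn^2+(aq)]) / [Co^3+(aq)]^2 = 111 (log Q = 2.046), giving E = +2.999 − (0.0592/2)·(2.046) = +2.9384 V.
Then ΔG = −nFE = −2 × 96485 × +2.9384 J/mol = −567 kJ/mol.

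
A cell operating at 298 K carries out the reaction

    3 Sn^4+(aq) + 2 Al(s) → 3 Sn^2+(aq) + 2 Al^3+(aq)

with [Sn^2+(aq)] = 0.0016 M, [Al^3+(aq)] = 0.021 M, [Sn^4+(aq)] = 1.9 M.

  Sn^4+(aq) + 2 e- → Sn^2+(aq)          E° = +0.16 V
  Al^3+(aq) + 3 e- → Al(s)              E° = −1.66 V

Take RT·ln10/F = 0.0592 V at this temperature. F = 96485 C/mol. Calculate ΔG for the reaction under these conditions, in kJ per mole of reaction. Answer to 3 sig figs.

−1130 kJ/mol

E°cell = +0.16 − (−1.66) = +1.82 V; the balanced reaction transfers n = 6 electrons.
Q = ([Sn^2+(aq)]^3·[Al^3+(aq)]^2) / [Sn^4+(aq)]^3 = 2.63×10^−13, so log Q = −12.579 and E = +1.82 − (0.0592/6)(−12.579) = +1.9441 V.
ΔG = −nFE = −(6)(96485)(+1.9441) J/mol = −1130 kJ/mol.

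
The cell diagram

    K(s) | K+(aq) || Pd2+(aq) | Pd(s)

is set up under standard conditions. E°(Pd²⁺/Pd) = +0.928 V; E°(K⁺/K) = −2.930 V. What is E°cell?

By convention the left-hand electrode in cell notation is the anode (oxidation) and the right-hand electrode is the cathode (reduction).
E°cell = E°(right) − E°(left) = +0.928 − (−2.930) = +3.858 V.

+3.858 V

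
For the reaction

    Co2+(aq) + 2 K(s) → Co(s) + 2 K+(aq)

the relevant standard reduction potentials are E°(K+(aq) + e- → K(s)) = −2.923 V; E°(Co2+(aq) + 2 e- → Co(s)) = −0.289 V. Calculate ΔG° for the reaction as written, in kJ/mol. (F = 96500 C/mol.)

−508 kJ/mol

In the reaction as written Co2+(aq) is reduced, so the Co²⁺/Co couple is the cathode and K⁺/K is the anode.
E°cell = −0.289 − (−2.923) = +2.634 V; balancing electrons gives n = 2.
ΔG° = −nFE°cell = −(2)(96500)(+2.634) J/mol = −508 kJ/mol.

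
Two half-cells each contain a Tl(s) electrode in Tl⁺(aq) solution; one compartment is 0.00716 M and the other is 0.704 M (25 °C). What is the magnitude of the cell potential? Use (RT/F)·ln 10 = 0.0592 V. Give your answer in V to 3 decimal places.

0.118 V

For a concentration cell E°cell = 0, since both electrodes use the same couple.
The compartment with the higher Tl⁺(aq) concentration (0.704 M) acts as the cathode; ions are reduced there and produced at the dilute (0.00716 M) anode.
With n = 1, Ecell = −(0.0592/1)·log([dilute]/[conc]) = −(0.0592/1)·log(0.00716/0.704) = +0.118 V.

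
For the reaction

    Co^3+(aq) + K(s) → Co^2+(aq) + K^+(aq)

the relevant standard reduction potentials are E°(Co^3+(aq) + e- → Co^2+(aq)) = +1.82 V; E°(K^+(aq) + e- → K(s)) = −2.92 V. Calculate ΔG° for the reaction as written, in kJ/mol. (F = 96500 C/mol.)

In the reaction as written Co^3+(aq) is reduced, so the Co³⁺/Co²⁺ couple is the cathode and K⁺/K is the anode.
E°cell = +1.82 − (−2.92) = +4.74 V; balancing electrons gives n = 1.
ΔG° = −nFE°cell = −(1)(96500)(+4.74) J/mol = −457 kJ/mol.

−457 kJ/mol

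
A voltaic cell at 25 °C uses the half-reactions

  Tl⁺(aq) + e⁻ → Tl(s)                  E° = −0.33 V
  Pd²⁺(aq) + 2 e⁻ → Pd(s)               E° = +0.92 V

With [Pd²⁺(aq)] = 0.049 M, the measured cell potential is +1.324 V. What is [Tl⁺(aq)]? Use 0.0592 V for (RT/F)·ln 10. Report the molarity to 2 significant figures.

0.012 M

With Pd²⁺/Pd at the cathode and Tl⁺/Tl at the anode, E°cell = +0.92 − (−0.33) = +1.25 V (n = 2).
Since E = E° − (0.0592/n)·log Q, log Q = n(E° − E)/0.0592 = −2.500.
For Pd²⁺(aq) + 2 Tl(s) → Pd(s) + 2 Tl⁺(aq), the reaction quotient is Q = [Tl⁺(aq)]^2 / [Pd²⁺(aq)].
Substituting the known concentrations and solving, log [Tl⁺(aq)] = −1.905 and [Tl⁺(aq)] = 0.012 M.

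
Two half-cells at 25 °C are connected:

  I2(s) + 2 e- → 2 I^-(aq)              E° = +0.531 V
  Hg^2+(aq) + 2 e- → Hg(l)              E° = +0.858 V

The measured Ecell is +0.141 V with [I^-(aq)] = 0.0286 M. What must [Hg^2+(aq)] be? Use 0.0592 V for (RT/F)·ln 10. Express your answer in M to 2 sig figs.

With Hg²⁺/Hg at the cathode and I₂/I⁻ at the anode, E°cell = +0.858 − (+0.531) = +0.327 V (n = 2).
From the Nernst equation, log Q = n(E° − E)/0.0592 = 2·(+0.327 − (+0.141))/0.0592 = 6.284.
Balancing electrons gives Hg^2+(aq) + 2 I^-(aq) → Hg(l) + I2(s); thus Q = 1 / ([Hg^2+(aq)]·[I^-(aq)]^2).
Isolating [Hg^2+(aq)] in Q = 10^{6.284} yields log [Hg^2+(aq)] = −3.197, i.e. 0.00064 M.

0.00064 M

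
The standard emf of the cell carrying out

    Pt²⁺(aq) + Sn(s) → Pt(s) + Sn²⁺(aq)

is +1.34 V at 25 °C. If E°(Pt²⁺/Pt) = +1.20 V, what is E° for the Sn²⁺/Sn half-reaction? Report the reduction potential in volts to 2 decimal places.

In the reaction as written the Pt²⁺/Pt couple is reduced (cathode) and Sn²⁺/Sn is oxidized (anode), so E°cell = E°(Pt²⁺/Pt) − E°(Sn²⁺/Sn).
E°(Sn²⁺/Sn) = E°(cathode) − E°cell = +1.20 − (+1.34) = −0.14 V.

−0.14 V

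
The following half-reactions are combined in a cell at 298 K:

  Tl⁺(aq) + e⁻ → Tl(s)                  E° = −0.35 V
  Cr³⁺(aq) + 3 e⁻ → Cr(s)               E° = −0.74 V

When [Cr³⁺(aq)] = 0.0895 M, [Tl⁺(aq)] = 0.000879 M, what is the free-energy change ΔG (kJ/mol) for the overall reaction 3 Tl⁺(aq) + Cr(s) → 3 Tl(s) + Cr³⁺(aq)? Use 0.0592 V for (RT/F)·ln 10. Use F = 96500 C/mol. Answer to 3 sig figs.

With Tl⁺/Tl reduced at the cathode, E°cell = −0.35 − (−0.74) = +0.39 V and n = 3.
Q = [Cr³⁺(aq)] / [Tl⁺(aq)]^3 = 1.32×10^8, so log Q = 8.120 and E = +0.39 − (0.0592/3)(8.120) = +0.2298 V.
Then ΔG = −nFE = −3 × 96500 × +0.2298 J/mol = −66.5 kJ/mol.

−66.5 kJ/mol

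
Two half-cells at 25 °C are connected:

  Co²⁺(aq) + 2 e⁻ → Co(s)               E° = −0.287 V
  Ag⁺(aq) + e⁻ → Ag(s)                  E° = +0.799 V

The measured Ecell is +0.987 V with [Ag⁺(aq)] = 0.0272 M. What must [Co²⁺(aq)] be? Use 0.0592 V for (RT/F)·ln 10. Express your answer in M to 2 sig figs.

1.6 M

Ag⁺/Ag is the cathode (higher E°); E°cell = +0.799 − (−0.287) = +1.086 V with n = 2.
Since E = E° − (0.0592/n)·log Q, log Q = n(E° − E)/0.0592 = 3.345.
Balancing electrons gives 2 Ag⁺(aq) + Co(s) → 2 Ag(s) + Co²⁺(aq); thus Q = [Co²⁺(aq)] / [Ag⁺(aq)]^2.
Solving for the unknown gives log [Co²⁺(aq)] = 0.214, so [Co²⁺(aq)] ≈ 1.6 M.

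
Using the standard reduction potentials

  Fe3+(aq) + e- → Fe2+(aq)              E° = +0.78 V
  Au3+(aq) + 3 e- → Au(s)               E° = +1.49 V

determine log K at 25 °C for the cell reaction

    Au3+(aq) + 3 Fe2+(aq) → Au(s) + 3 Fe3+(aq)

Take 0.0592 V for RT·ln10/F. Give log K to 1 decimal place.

log K = 36.0

The Au³⁺/Au couple is reduced (cathode); E°cell = +1.49 − (+0.78) = +0.71 V with n = 3.
At equilibrium E = 0, so log K = nE°cell / 0.0592 = (3)(+0.71) / 0.0592 = 36.0.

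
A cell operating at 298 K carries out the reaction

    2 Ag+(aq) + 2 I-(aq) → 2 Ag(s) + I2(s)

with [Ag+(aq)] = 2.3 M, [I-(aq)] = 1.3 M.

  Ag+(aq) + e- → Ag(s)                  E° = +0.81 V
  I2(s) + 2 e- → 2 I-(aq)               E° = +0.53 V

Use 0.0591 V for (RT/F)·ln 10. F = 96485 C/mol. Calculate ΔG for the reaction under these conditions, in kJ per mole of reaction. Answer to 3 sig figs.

−59.5 kJ/mol

E°cell = +0.81 − (+0.53) = +0.28 V; the balanced reaction transfers n = 2 electrons.
Q = 1 / ([Ag+(aq)]^2·[I-(aq)]^2) = 0.112, so log Q = −0.951 and E = +0.28 − (0.0591/2)(−0.951) = +0.3081 V.
Then ΔG = −nFE = −2 × 96485 × +0.3081 J/mol = −59.5 kJ/mol.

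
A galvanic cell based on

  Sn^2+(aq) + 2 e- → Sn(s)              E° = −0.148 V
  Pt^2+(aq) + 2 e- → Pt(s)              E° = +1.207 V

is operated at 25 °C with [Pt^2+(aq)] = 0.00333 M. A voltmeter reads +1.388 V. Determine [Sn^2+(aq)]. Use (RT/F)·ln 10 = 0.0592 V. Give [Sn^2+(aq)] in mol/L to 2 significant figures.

0.00026 M

The Pt²⁺/Pt couple has the larger reduction potential, so it is the cathode: E°cell = +1.207 − (−0.148) = +1.355 V and n = 2.
Since E = E° − (0.0592/n)·log Q, log Q = n(E° − E)/0.0592 = −1.115.
For Pt^2+(aq) + Sn(s) → Pt(s) + Sn^2+(aq), the reaction quotient is Q = [Sn^2+(aq)] / [Pt^2+(aq)].
Substituting the known concentrations and solving, log [Sn^2+(aq)] = −3.593 and [Sn^2+(aq)] = 0.00026 M.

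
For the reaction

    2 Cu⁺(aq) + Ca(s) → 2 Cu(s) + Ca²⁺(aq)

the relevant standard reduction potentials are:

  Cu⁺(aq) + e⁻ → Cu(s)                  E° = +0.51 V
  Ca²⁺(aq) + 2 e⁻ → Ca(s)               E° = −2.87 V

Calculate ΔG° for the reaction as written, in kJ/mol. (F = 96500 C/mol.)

−652 kJ/mol

In the reaction as written Cu⁺(aq) is reduced, so the Cu⁺/Cu couple is the cathode and Ca²⁺/Ca is the anode.
E°cell = +0.51 − (−2.87) = +3.38 V; balancing electrons gives n = 2.
ΔG° = −nFE°cell = −(2)(96500)(+3.38) J/mol = −652 kJ/mol.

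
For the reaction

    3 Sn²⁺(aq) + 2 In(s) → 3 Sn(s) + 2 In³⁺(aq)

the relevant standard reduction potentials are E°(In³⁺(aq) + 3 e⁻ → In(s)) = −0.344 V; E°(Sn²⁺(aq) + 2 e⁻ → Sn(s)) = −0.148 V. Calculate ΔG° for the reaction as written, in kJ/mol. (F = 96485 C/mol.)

In the reaction as written Sn²⁺(aq) is reduced, so the Sn²⁺/Sn couple is the cathode and In³⁺/In is the anode.
E°cell = −0.148 − (−0.344) = +0.196 V; balancing electrons gives n = 6.
ΔG° = −nFE°cell = −(6)(96485)(+0.196) J/mol = −113 kJ/mol.

−113 kJ/mol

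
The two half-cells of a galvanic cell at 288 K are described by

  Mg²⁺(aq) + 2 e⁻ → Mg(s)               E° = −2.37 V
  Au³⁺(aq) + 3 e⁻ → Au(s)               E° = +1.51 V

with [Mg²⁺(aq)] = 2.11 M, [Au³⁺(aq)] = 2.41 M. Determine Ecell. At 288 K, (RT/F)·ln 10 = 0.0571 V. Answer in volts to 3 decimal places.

The Au³⁺/Au couple has the more positive E°, so it is the cathode; Mg²⁺/Mg is the anode.
E°cell = E°cat − E°an = +1.51 − (−2.37) = +3.88 V; n = 6.
For the overall reaction 2 Au³⁺(aq) + 3 Mg(s) → 2 Au(s) + 3 Mg²⁺(aq), Q = [Mg²⁺(aq)]^3 / [Au³⁺(aq)]^2 = 1.62, giving log Q = 0.209.
E = E° − (0.0571/n)·log Q = +3.88 − (0.0571/6)(0.209) = +3.878 V.

+3.878 V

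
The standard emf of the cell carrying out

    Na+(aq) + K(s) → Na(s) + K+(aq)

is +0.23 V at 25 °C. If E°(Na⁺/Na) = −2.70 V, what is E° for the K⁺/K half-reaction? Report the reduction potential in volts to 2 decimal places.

In the reaction as written the Na⁺/Na couple is reduced (cathode) and K⁺/K is oxidized (anode), so E°cell = E°(Na⁺/Na) − E°(K⁺/K).
E°(K⁺/K) = E°(cathode) − E°cell = −2.70 − (+0.23) = −2.93 V.

−2.93 V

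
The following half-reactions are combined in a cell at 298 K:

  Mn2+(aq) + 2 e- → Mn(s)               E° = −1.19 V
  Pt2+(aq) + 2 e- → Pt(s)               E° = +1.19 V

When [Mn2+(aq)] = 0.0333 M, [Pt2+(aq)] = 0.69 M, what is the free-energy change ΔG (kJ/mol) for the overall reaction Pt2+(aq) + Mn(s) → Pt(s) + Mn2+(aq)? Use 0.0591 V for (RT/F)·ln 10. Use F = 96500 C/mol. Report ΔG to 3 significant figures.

−467 kJ/mol

The standard cell potential is +1.19 − (−1.19) = +2.38 V, with n = 2 electrons in the balanced equation.
Here Q = [Mn2+(aq)] / [Pt2+(aq)] = 0.0483 (log Q = −1.316), giving E = +2.38 − (0.0591/2)·(−1.316) = +2.4189 V.
Finally ΔG = −nFE = −(2)(96500 C/mol)(+2.4189 V) = −467 kJ/mol.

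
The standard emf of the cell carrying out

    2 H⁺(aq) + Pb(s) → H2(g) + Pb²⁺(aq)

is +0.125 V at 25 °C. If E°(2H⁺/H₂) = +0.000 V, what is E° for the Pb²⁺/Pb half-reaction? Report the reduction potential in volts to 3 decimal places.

In the reaction as written the 2H⁺/H₂ couple is reduced (cathode) and Pb²⁺/Pb is oxidized (anode), so E°cell = E°(2H⁺/H₂) − E°(Pb²⁺/Pb).
E°(Pb²⁺/Pb) = E°(cathode) − E°cell = +0.000 − (+0.125) = −0.125 V.

−0.125 V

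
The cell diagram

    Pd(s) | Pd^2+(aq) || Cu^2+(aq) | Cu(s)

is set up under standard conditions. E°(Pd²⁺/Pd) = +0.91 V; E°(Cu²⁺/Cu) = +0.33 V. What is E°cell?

By convention the left-hand electrode in cell notation is the anode (oxidation) and the right-hand electrode is the cathode (reduction).
E°cell = E°(right) − E°(left) = +0.33 − (+0.91) = −0.58 V.
The negative sign shows that, as written, the cell would require an external voltage to drive the reaction.

−0.58 V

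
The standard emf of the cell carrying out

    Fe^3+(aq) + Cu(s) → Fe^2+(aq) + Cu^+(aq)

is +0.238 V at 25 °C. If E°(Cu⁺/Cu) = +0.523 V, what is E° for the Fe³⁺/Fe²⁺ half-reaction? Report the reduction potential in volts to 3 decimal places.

+0.761 V

In the reaction as written the Fe³⁺/Fe²⁺ couple is reduced (cathode) and Cu⁺/Cu is oxidized (anode), so E°cell = E°(Fe³⁺/Fe²⁺) − E°(Cu⁺/Cu).
E°(Fe³⁺/Fe²⁺) = E°cell + E°(anode) = +0.238 + (+0.523) = +0.761 V.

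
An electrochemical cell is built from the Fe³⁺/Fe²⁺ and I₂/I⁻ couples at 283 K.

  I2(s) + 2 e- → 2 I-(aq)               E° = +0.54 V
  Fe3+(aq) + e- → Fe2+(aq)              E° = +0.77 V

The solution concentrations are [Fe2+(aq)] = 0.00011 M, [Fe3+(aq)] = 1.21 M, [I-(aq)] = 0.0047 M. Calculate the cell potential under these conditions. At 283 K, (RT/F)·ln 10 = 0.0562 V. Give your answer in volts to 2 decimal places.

+0.33 V

The Fe³⁺/Fe²⁺ couple has the more positive E°, so it is the cathode; I₂/I⁻ is the anode.
E°cell = E°cat − E°an = +0.77 − (+0.54) = +0.23 V; n = 2.
Balancing gives 2 Fe3+(aq) + 2 I-(aq) → 2 Fe2+(aq) + I2(s); hence Q = [Fe2+(aq)]^2 / ([Fe3+(aq)]^2·[I-(aq)]^2) = 0.000374 (log Q = −3.427).
E = E° − (0.0562/n)·log Q = +0.23 − (0.0562/2)(−3.427) = +0.33 V.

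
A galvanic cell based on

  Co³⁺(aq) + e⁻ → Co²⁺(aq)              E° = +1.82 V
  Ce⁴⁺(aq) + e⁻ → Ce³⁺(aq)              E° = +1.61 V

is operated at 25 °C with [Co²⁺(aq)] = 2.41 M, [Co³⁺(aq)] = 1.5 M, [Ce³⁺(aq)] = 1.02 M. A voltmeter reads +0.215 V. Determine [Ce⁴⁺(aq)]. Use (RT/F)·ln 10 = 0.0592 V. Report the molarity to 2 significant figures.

0.52 M

The Co³⁺/Co²⁺ couple has the larger reduction potential, so it is the cathode: E°cell = +1.82 − (+1.61) = +0.21 V and n = 1.
Since E = E° − (0.0592/n)·log Q, log Q = n(E° − E)/0.0592 = −0.084.
For Co³⁺(aq) + Ce³⁺(aq) → Co²⁺(aq) + Ce⁴⁺(aq), the reaction quotient is Q = ([Co²⁺(aq)]·[Ce⁴⁺(aq)]) / ([Co³⁺(aq)]·[Ce³⁺(aq)]).
Isolating [Ce⁴⁺(aq)] in Q = 10^{−0.084} yields log [Ce⁴⁺(aq)] = −0.281, i.e. 0.52 M.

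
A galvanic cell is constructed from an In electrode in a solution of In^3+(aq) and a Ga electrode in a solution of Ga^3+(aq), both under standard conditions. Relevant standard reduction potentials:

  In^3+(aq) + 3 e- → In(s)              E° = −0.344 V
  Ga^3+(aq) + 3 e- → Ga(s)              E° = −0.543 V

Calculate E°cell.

+0.199 V

The In³⁺/In couple has the higher E°, so In ion is reduced (cathode) and Ga is oxidized (anode).
E°cell = E°(cathode) − E°(anode) = −0.344 − (−0.543) = +0.199 V.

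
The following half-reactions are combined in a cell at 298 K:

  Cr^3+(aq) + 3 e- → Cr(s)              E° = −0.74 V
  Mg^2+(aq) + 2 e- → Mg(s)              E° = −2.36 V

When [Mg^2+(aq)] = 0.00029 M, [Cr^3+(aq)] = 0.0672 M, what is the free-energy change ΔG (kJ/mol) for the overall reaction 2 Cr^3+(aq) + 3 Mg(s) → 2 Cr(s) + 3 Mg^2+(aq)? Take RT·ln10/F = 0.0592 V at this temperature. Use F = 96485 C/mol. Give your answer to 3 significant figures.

−985 kJ/mol

E°cell = −0.74 − (−2.36) = +1.62 V; the balanced reaction transfers n = 6 electrons.
The reaction quotient is [Mg^2+(aq)]^3 / [Cr^3+(aq)]^2 = 5.4×10^−9; by Nernst, E = +1.62 − (0.0592/6)(−8.268) = +1.7016 V.
Then ΔG = −nFE = −6 × 96485 × +1.7016 J/mol = −985 kJ/mol.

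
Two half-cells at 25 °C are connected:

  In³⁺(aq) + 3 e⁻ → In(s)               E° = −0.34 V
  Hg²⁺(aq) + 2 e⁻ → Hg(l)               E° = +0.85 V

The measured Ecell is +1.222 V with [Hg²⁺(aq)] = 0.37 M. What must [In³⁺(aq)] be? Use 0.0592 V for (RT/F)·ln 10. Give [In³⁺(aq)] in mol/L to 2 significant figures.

The Hg²⁺/Hg couple has the larger reduction potential, so it is the cathode: E°cell = +0.85 − (−0.34) = +1.19 V and n = 6.
Rearranging E = E° − (0.0592/n)·log Q gives log Q = 6(+1.19 − (+1.222))/0.0592 = −3.243.
The balanced reaction is 3 Hg²⁺(aq) + 2 In(s) → 3 Hg(l) + 2 In³⁺(aq), so Q = [In³⁺(aq)]^2 / [Hg²⁺(aq)]^3.
Isolating [In³⁺(aq)] in Q = 10^{−3.243} yields log [In³⁺(aq)] = −2.269, i.e. 0.0054 M.

0.0054 M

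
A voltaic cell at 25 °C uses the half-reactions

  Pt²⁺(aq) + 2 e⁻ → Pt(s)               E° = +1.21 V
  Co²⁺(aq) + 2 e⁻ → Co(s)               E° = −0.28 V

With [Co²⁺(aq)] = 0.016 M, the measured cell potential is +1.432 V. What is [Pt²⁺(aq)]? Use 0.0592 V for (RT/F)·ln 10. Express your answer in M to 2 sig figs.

With Pt²⁺/Pt at the cathode and Co²⁺/Co at the anode, E°cell = +1.21 − (−0.28) = +1.49 V (n = 2).
Since E = E° − (0.0592/n)·log Q, log Q = n(E° − E)/0.0592 = 1.959.
The balanced reaction is Pt²⁺(aq) + Co(s) → Pt(s) + Co²⁺(aq), so Q = [Co²⁺(aq)] / [Pt²⁺(aq)].
Solving for the unknown gives log [Pt²⁺(aq)] = −3.755, so [Pt²⁺(aq)] ≈ 0.00018 M.

0.00018 M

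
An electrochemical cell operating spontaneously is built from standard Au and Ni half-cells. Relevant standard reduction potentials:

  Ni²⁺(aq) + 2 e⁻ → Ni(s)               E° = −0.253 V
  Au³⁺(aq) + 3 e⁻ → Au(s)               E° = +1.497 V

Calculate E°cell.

The Au³⁺/Au couple has the higher E°, so Au ion is reduced (cathode) and Ni is oxidized (anode).
E°cell = E°(cathode) − E°(anode) = +1.497 − (−0.253) = +1.750 V.

+1.750 V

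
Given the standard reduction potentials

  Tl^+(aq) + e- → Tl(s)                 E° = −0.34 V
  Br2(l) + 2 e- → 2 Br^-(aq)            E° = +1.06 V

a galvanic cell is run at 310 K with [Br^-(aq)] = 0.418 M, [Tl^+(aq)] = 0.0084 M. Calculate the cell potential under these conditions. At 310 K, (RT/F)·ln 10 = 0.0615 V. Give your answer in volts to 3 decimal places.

+1.551 V

Br₂/Br⁻ is reduced (cathode, E° = +1.06 V) and Tl⁺/Tl is oxidized (anode).
The standard potential is +1.06 − (−0.34) = +1.40 V and the balanced reaction transfers n = 2 electrons.
The balanced reaction is Br2(l) + 2 Tl(s) → 2 Br^-(aq) + 2 Tl^+(aq), so Q = [Br^-(aq)]^2·[Tl^+(aq)]^2 = 1.23×10^−5 and log Q = −4.909.
By the Nernst equation, E = +1.40 − (0.0615/2)·(−4.909) = +1.551 V.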